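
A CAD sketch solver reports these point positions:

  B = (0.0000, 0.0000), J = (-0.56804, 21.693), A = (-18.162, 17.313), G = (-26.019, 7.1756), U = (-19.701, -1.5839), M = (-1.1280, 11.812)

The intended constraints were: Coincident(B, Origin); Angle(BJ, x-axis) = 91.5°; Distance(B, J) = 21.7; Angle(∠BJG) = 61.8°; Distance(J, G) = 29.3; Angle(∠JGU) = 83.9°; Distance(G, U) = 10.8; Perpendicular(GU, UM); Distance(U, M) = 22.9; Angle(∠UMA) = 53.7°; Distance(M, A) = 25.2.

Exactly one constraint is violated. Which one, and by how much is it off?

Distance(M, A) = 25.2 — off by 7.30.

B = (0.00, 0.00) ✓; BJ at 91.50° ✓; |BJ| = 21.70 ✓; ∠BJG = 61.80° ✓; |JG| = 29.30 ✓; ∠JGU = 83.90° ✓; |GU| = 10.80 ✓; ∠(GU, UM) = 90.00° ✓; |UM| = 22.90 ✓; ∠UMA = 53.70° ✓; |MA| = 17.90 ✗.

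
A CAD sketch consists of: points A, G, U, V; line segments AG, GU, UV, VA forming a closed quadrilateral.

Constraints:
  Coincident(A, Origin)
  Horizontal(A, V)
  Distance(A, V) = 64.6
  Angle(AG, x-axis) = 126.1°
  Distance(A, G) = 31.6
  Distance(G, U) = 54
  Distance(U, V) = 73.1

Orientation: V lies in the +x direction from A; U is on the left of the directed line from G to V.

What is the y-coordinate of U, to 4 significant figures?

60.05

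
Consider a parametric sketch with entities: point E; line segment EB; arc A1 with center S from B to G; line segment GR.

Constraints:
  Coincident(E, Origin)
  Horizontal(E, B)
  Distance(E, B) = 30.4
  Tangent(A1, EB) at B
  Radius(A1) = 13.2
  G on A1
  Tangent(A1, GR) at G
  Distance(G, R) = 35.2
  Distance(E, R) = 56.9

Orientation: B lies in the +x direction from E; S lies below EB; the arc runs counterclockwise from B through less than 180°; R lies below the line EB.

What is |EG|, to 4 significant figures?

24.05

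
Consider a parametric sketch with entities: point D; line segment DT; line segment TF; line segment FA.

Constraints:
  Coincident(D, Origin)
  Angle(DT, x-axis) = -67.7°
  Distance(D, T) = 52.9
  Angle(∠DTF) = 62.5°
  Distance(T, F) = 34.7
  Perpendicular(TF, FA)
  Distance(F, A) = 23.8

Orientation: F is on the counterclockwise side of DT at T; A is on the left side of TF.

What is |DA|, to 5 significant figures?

25.302

D is at the origin; DT runs at -67.7° with length 52.9, so T = 52.9·(cos -67.7°, sin -67.7°) = (20.073, -48.944). ∠DTF = 62.5°, so TF runs at -67.7° + (180° − 62.5°) = 49.800° from the x-axis; with |TF| = 34.7, F = T + 34.7·(cos 49.800°, sin 49.800°) = (42.471, -22.440). The perpendicularity gives FA at right angles to TF; with |FA| = 23.8 on the left of TF, A = F + 23.8·(-0.76380, 0.64546) = (24.292, -7.0780). Then |DA| = |A − D| = 25.302.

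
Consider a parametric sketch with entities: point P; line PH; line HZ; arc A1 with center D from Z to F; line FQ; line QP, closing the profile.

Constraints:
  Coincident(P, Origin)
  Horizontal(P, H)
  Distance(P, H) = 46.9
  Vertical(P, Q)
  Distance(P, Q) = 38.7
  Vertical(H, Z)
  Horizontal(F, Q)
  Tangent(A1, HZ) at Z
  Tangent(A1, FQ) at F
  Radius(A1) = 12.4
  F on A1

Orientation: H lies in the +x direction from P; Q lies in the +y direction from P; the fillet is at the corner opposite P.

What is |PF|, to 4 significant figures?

51.85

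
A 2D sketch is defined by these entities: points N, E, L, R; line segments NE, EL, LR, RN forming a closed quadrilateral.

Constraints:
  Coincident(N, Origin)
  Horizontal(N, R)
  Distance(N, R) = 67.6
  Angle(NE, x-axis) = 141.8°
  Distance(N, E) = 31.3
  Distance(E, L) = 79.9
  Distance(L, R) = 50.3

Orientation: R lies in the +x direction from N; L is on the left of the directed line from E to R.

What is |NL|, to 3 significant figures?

69.0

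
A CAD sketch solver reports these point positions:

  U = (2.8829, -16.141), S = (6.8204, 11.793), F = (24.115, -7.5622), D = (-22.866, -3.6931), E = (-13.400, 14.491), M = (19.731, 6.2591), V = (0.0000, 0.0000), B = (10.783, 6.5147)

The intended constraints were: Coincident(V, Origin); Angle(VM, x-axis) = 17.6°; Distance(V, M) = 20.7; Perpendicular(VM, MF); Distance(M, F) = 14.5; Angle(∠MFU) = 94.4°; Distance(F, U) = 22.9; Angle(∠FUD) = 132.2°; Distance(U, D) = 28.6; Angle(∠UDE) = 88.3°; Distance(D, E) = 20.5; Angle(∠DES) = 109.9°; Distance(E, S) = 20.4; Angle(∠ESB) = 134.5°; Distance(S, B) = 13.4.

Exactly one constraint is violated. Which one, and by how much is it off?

Distance(S, B) = 13.4 — off by 6.80.

V = (0.00, 0.00) ✓; VM at 17.60° ✓; |VM| = 20.70 ✓; ∠(VM, MF) = 90.00° ✓; |MF| = 14.50 ✓; ∠MFU = 94.40° ✓; |FU| = 22.90 ✓; ∠FUD = 132.2° ✓; |UD| = 28.60 ✓; ∠UDE = 88.30° ✓; |DE| = 20.50 ✓; ∠DES = 109.9° ✓; |ES| = 20.40 ✓; ∠ESB = 134.5° ✓; |SB| = 6.600 ✗.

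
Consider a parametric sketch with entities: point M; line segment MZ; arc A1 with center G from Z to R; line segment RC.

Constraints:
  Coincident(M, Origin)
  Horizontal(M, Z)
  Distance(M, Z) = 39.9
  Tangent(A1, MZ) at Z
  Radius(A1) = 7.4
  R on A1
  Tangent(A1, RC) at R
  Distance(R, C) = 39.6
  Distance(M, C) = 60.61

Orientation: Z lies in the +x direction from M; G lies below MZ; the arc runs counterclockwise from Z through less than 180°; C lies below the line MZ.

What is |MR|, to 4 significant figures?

33.61

M is at the origin; M and Z share the same y with |MZ| = 39.9 and Z on the +x side, so Z = (39.90, 0.000). Since A1 is tangent to MZ there, GZ ⟂ MZ, so G = Z + (0, -7.4) = (39.90, -7.400). Since GR ⟂ RC (tangency), |GC| = √(7.4² + 39.6²) = 40.29 regardless of where R sits on A1. So C lies on both circle(M, 60.61) and circle(G, 40.29); the below-MZ intersection is C = (37.50, -47.61). R is the foot of the tangent from C: R = (32.56, -8.324).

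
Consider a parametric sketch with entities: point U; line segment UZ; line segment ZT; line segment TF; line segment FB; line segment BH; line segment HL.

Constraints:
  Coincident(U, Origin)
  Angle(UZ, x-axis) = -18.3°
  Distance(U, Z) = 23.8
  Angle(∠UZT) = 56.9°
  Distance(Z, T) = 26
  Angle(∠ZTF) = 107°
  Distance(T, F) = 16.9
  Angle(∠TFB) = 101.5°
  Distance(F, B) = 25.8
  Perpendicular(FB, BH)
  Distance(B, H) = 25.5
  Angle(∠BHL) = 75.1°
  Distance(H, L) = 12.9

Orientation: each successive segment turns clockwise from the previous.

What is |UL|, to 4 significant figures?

17.46

FB ⟂ BH, so BH runs at -22.90°; with |BH| = 25.5, H = (21.86, -0.3020). ∠BHL = 75.1° gives HL at -127.8° from the x-axis; with |HL| = 12.9, L = (13.96, -10.50). Then |UL| = |L − U| = 17.46.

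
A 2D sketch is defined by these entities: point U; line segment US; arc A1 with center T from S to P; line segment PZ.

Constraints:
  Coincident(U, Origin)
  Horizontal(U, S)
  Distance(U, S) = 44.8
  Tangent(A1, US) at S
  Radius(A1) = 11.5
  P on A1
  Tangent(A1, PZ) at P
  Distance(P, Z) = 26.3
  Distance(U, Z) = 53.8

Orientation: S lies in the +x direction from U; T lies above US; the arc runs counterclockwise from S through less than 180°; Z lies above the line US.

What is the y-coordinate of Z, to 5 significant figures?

39.109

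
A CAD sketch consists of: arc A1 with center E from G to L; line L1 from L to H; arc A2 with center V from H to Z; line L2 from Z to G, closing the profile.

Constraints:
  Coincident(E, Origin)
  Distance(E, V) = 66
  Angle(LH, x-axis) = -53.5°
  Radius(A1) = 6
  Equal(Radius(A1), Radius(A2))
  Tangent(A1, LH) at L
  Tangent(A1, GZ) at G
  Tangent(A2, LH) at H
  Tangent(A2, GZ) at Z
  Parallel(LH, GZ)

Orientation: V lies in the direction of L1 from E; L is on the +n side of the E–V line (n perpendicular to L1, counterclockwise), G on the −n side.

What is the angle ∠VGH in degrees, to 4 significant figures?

5.110°

Tangency of A1 to both parallel lines with radius 6.0 puts L and G at E ± 6.0·n: L = (4.823, 3.569), G = (-4.823, -3.569). Equal radii place H and Z the same way about V: H = V + 6.0·n = (44.08, -49.49), Z = V − 6.0·n = (34.44, -56.62). Then cos ∠VGH = GV·GH / (|GV||GH|), giving 5.110°.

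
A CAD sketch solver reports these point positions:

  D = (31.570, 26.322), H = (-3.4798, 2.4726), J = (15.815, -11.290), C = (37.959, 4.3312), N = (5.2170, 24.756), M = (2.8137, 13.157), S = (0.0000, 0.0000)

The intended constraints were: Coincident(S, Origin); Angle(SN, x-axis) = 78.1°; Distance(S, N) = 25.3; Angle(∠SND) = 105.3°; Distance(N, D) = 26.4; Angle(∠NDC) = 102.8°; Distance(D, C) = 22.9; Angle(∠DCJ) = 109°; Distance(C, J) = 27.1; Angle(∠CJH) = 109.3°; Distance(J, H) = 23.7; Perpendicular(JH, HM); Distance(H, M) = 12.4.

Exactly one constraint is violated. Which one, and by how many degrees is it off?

Perpendicular(JH, HM) — off by 5.00°.

S = (0.00, 0.00) ✓; SN at 78.10° ✓; |SN| = 25.30 ✓; ∠SND = 105.3° ✓; |ND| = 26.40 ✓; ∠NDC = 102.8° ✓; |DC| = 22.90 ✓; ∠DCJ = 109.0° ✓; |CJ| = 27.10 ✓; ∠CJH = 109.3° ✓; |JH| = 23.70 ✓; ∠(JH, HM) = 85.00° ✗; |HM| = 12.40 ✓.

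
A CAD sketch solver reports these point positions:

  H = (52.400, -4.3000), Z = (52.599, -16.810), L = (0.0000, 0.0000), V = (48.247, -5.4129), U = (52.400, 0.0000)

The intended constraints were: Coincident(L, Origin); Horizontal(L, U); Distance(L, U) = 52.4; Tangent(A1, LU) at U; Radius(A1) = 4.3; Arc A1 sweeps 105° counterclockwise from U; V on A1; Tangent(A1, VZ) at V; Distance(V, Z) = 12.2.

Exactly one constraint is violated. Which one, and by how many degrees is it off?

Tangent(A1, VZ) at V — off by 5.90°.

L = (0.00, 0.00) ✓; L.y = 0.00, U.y = 0.00 ✓; |LU| = 52.40 ✓; ∠(HU, UL) = 90.00° ✓; |HU| = 4.300 ✓; bearing(H→V) − bearing(H→U) = 105.0° ✓; |HV| = 4.300 ✓; ∠(HV, VZ) = 84.10° ✗; |VZ| = 12.20 ✓.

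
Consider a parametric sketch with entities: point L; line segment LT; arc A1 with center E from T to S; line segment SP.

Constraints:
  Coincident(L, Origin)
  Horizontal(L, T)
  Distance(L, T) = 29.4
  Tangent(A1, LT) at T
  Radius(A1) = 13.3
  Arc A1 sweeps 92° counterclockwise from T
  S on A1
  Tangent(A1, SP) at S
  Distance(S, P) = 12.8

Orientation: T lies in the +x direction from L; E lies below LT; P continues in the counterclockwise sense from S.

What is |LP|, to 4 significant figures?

31.29

On A1, T sits at bearing 90° from E; a 92° counterclockwise sweep puts S at bearing 182°, so S = E + 13.3·(cos 182°, sin 182°) = (16.11, -13.76). Tangency of A1 to SP means the radius ES is perpendicular to SP, so SP runs along (−sin 182°, cos 182°); with |SP| = 12.8, P = (16.55, -26.56). Then |LP| = |P − L| = 31.29.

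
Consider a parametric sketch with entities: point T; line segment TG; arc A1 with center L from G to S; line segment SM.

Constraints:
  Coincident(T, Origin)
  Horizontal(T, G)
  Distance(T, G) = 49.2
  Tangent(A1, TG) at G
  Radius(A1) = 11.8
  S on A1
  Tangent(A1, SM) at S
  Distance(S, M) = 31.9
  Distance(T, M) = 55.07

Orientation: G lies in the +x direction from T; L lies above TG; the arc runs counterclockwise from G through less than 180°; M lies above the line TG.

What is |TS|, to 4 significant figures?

60.95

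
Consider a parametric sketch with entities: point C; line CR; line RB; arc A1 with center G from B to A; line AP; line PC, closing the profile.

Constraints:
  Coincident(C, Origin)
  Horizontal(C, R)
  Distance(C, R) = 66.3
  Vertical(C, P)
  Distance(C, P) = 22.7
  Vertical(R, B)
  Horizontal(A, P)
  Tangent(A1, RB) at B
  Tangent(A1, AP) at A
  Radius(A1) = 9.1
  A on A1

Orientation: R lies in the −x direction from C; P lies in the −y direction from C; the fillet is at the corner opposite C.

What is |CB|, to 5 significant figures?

67.680

The virtual corner opposite C is at (-66.300, -22.700). A1 meets RB tangentially, so GB is at right angles to RB and since A1 is tangent to AP there, GA ⟂ AP, with radius 9.1, so the center G sits 9.1 in from both sides at G = (-57.200, -13.600). That places the tangent points at B = (-66.300, -13.600) on RB and A = (-57.200, -22.700) on AP. Then |CB| = |B − C| = 67.680.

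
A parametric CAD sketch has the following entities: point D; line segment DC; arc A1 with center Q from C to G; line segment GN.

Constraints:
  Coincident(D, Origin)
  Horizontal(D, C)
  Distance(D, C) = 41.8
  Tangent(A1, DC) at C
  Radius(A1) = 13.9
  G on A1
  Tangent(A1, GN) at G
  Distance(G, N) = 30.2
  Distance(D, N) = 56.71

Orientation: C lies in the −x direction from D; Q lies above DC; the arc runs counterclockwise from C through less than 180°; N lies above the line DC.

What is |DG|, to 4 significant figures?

32.45

Checks: |QG| = 13.90 ✓; ∠(QG, GN) = 90.00° ✓; |GN| = 30.20 ✓; |DN| = 56.71 ✓.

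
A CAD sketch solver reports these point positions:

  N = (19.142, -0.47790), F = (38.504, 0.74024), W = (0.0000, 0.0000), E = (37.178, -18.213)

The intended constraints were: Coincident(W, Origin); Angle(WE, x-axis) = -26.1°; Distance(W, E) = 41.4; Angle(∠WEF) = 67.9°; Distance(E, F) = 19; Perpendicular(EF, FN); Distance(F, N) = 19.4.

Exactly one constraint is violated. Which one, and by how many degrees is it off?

Perpendicular(EF, FN) — off by 7.60°.

W = (0.00, 0.00) ✓; WE at -26.10° ✓; |WE| = 41.40 ✓; ∠WEF = 67.90° ✓; |EF| = 19.00 ✓; ∠(EF, FN) = 97.60° ✗; |FN| = 19.40 ✓.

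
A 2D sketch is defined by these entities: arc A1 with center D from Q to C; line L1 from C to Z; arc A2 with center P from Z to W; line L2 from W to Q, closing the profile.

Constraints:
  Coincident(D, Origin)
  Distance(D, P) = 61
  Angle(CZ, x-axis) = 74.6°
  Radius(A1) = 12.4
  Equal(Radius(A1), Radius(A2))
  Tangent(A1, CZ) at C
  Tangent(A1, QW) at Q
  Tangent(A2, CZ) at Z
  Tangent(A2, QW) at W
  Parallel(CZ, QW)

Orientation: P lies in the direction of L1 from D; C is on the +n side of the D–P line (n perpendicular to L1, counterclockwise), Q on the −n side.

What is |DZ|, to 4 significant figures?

62.25

The slot axis is L1's direction at 74.6°, so u = (cos 74.6°, sin 74.6°) = (0.2656, 0.9641) and n = (−sin 74.6°, cos 74.6°) = (-0.9641, 0.2656). D is at the origin and P lies 61.0 along u from D, so P = 61.0·u = (16.20, 58.81). Tangency of A1 to both parallel lines with radius 12.4 puts C and Q at D ± 12.4·n: C = (-11.95, 3.293), Q = (11.95, -3.293). Equal radii place Z and W the same way about P: Z = P + 12.4·n = (4.244, 62.10), W = P − 12.4·n = (28.15, 55.52). Then |DZ| = |Z − D| = 62.25.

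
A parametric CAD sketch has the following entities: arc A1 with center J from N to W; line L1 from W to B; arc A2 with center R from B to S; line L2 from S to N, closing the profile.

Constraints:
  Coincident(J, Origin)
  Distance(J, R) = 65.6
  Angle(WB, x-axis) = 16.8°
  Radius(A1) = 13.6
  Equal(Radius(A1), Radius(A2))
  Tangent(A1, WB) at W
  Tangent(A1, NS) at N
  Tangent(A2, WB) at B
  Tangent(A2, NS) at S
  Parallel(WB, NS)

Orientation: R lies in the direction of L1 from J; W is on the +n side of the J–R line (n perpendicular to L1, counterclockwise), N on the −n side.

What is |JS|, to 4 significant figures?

66.99

The slot axis is L1's direction at 16.8°, so u = (cos 16.8°, sin 16.8°) = (0.9573, 0.2890) and n = (−sin 16.8°, cos 16.8°) = (-0.2890, 0.9573). J is at the origin and R lies 65.6 along u from J, so R = 65.6·u = (62.80, 18.96). Tangency of A1 to both parallel lines with radius 13.6 puts W and N at J ± 13.6·n: W = (-3.931, 13.02), N = (3.931, -13.02). Equal radii place B and S the same way about R: B = R + 13.6·n = (58.87, 31.98), S = R − 13.6·n = (66.73, 5.941). Then |JS| = |S − J| = 66.99.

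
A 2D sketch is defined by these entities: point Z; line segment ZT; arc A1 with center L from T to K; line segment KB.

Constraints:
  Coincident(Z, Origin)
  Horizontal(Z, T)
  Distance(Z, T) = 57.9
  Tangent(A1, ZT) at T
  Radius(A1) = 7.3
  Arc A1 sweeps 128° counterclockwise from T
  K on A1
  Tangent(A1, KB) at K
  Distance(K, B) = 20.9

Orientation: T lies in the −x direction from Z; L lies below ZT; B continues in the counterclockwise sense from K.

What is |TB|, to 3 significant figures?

29.1

On A1, T sits at bearing 90° from L; a 128° counterclockwise sweep puts K at bearing 218°, so K = L + 7.3·(cos 218°, sin 218°) = (-63.7, -11.8). Since A1 is tangent to KB there, LK ⟂ KB, so KB runs along (−sin 218°, cos 218°); with |KB| = 20.9, B = (-50.8, -28.3). Then |TB| = |B − T| = 29.1.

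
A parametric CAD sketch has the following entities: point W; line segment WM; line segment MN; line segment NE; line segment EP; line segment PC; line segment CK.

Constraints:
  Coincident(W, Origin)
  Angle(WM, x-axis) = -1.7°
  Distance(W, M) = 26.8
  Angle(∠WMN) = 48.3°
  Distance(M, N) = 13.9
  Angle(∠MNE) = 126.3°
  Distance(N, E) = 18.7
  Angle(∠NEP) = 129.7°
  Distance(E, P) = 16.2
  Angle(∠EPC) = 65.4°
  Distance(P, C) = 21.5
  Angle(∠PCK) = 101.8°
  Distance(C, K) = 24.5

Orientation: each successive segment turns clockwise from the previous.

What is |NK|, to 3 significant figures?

4.70

W is at the origin; WM runs at -1.7° with length 26.8, so M = (26.8, -0.795). ∠WMN = 48.3° gives MN at -133° from the x-axis; with |MN| = 13.9, N = (17.2, -10.9). ∠MNE = 126.3° gives NE at 173° from the x-axis; with |NE| = 18.7, E = (-1.32, -8.58). ∠NEP = 129.7° gives EP at 123° from the x-axis; with |EP| = 16.2, P = (-10.0, 5.06). ∠EPC = 65.4° gives PC at 8.00° from the x-axis; with |PC| = 21.5, C = (11.2, 8.06). ∠PCK = 101.8° gives CK at -70.2° from the x-axis; with |CK| = 24.5, K = (19.5, -15.0). Then |NK| = |K − N| = 4.70.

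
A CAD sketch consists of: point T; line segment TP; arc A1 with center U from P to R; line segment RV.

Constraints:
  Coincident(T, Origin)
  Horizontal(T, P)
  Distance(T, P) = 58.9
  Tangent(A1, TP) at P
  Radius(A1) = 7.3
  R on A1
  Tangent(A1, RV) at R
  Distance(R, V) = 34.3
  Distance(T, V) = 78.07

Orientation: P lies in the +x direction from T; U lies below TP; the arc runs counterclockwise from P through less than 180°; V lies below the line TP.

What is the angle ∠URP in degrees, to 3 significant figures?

33.1°

Checks: |UP| = 7.300 ✓; |UR| = 7.300 ✓; ∠(UR, RV) = 90.00° ✓; |RV| = 34.30 ✓; |TV| = 78.07 ✓.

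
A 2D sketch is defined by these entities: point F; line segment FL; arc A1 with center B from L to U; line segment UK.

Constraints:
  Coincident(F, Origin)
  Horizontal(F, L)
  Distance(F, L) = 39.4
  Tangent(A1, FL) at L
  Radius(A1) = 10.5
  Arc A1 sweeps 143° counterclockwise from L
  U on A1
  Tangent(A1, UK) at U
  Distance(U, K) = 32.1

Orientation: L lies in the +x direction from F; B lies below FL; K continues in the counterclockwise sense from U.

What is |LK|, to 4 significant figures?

42.81

On A1, L sits at bearing 90° from B; a 143° counterclockwise sweep puts U at bearing 233°, so U = B + 10.5·(cos 233°, sin 233°) = (33.08, -18.89). The tangent condition forces BU to be normal to UK, so UK runs along (−sin 233°, cos 233°); with |UK| = 32.1, K = (58.72, -38.20). Then |LK| = |K − L| = 42.81.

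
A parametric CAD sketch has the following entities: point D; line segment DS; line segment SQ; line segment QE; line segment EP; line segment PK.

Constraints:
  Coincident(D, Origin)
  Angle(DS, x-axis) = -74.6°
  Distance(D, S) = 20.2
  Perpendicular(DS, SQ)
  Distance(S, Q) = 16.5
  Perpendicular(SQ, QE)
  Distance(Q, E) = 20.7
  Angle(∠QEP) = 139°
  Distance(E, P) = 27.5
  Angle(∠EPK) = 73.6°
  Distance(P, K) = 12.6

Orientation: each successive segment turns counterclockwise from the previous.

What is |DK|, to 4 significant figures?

13.51

D is at the origin; DS runs at -74.6° with length 20.2, so S = (5.364, -19.47). The perpendicularity gives SQ at right angles to DS, so SQ runs at 15.40°; with |SQ| = 16.5, Q = (21.27, -15.09). SQ ⟂ QE, so QE runs at 105.4°; with |QE| = 20.7, E = (15.77, 4.864). ∠QEP = 139.0° gives EP at 146.4° from the x-axis; with |EP| = 27.5, P = (-7.131, 20.08). ∠EPK = 73.6° gives PK at -107.2° from the x-axis; with |PK| = 12.6, K = (-10.86, 8.045). Then |DK| = |K − D| = 13.51.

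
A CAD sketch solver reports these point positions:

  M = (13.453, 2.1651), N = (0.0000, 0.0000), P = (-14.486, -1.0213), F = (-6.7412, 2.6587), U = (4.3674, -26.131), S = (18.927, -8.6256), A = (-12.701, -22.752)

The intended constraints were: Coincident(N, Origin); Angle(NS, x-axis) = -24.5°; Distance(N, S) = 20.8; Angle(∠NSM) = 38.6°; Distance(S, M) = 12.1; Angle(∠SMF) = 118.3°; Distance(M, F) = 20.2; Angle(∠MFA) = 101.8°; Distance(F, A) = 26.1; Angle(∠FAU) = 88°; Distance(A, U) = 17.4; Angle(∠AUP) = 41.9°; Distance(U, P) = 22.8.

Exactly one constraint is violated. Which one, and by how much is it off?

Distance(U, P) = 22.8 — off by 8.60.

N = (0.00, 0.00) ✓; NS at -24.50° ✓; |NS| = 20.80 ✓; ∠NSM = 38.60° ✓; |SM| = 12.10 ✓; ∠SMF = 118.3° ✓; |MF| = 20.20 ✓; ∠MFA = 101.8° ✓; |FA| = 26.10 ✓; ∠FAU = 88.00° ✓; |AU| = 17.40 ✓; ∠AUP = 41.90° ✓; |UP| = 31.40 ✗.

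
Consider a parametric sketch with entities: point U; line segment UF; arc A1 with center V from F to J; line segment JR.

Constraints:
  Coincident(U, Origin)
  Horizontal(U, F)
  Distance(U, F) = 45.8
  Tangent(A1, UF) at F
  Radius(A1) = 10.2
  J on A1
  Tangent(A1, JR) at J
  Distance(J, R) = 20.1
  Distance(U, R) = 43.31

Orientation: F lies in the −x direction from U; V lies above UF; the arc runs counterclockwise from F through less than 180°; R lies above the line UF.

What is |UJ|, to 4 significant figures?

36.75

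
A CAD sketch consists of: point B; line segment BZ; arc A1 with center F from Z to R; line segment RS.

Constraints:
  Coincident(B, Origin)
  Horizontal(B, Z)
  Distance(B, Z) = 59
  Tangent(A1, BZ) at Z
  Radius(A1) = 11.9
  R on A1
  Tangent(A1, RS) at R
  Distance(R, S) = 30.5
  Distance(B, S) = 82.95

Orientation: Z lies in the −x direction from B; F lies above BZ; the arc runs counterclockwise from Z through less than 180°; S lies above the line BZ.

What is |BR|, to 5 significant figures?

54.247

Checks: |FZ| = 11.90 ✓; |FR| = 11.90 ✓; ∠(FR, RS) = 90.00° ✓; |RS| = 30.50 ✓; |BS| = 82.95 ✓.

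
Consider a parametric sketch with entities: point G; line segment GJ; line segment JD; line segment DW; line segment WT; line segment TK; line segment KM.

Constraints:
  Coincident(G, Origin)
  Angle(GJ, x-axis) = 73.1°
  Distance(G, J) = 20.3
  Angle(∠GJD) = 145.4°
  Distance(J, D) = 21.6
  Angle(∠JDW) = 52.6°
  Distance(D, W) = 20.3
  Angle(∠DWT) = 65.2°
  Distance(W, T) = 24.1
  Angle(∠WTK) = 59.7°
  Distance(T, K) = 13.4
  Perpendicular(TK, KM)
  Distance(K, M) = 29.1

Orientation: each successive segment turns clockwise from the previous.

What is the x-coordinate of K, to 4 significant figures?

11.97

∠DWT = 65.2° gives WT at 156.3° from the x-axis; with |WT| = 24.1, T = (1.128, 22.26). ∠WTK = 59.7° gives TK at 36.00° from the x-axis; with |TK| = 13.4, K = (11.97, 30.14). So K.x = 11.97.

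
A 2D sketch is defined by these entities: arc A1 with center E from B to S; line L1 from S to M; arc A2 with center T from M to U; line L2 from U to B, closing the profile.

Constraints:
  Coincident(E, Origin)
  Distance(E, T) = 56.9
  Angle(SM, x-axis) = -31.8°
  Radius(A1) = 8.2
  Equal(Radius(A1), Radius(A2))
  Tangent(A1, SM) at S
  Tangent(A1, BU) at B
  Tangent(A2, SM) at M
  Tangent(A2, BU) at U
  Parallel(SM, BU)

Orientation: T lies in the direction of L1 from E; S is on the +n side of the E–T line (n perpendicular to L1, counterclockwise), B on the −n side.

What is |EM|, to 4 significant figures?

57.49

The slot axis is L1's direction at -31.8°, so u = (cos -31.8°, sin -31.8°) = (0.8499, -0.5270) and n = (−sin -31.8°, cos -31.8°) = (0.5270, 0.8499). E is at the origin and T lies 56.9 along u from E, so T = 56.9·u = (48.36, -29.98). Tangency of A1 to both parallel lines with radius 8.2 puts S and B at E ± 8.2·n: S = (4.321, 6.969), B = (-4.321, -6.969). Equal radii place M and U the same way about T: M = T + 8.2·n = (52.68, -23.01), U = T − 8.2·n = (44.04, -36.95). Then |EM| = |M − E| = 57.49.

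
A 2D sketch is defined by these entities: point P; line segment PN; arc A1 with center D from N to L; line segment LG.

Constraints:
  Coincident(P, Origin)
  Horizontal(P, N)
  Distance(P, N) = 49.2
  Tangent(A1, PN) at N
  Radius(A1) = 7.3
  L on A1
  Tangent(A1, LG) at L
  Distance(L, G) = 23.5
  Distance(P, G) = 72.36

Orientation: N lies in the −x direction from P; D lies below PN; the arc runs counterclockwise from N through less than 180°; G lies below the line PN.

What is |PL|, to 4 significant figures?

55.18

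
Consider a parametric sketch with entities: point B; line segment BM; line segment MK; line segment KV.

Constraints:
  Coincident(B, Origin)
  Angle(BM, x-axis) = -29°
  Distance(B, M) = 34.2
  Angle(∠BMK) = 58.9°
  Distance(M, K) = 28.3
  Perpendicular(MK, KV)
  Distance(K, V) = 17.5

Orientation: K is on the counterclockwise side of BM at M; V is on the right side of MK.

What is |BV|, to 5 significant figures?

47.978

∠BMK = 58.9°, so MK runs at -29.0° + (180° − 58.9°) = 92.100° from the x-axis; with |MK| = 28.3, K = M + 28.3·(cos 92.100°, sin 92.100°) = (28.875, 11.701). The perpendicularity gives KV at right angles to MK; with |KV| = 17.5 on the right of MK, V = K + 17.5·(0.99933, 0.036644) = (46.363, 12.342). Then |BV| = |V − B| = 47.978.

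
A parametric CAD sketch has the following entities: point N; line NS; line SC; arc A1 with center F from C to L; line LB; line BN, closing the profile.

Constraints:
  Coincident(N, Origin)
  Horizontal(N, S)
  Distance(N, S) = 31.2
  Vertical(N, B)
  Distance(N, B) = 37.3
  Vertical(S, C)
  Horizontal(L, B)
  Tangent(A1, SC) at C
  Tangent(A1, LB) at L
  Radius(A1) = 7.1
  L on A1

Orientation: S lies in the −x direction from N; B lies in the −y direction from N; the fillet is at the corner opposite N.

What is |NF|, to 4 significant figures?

38.64

N is at the origin; NS is horizontal with |NS| = 31.2 and S on the −x side, so S = (-31.20, 0.000). NB is vertical with |NB| = 37.3 and B on the −y side, so B = (0.000, -37.30). The virtual corner opposite N is at (-31.20, -37.30). Tangency of A1 to SC means the radius FC is perpendicular to SC and A1 meets LB tangentially, so FL is at right angles to LB, with radius 7.1, so the center F sits 7.1 in from both sides at F = (-24.10, -30.20). Then |NF| = |F − N| = 38.64.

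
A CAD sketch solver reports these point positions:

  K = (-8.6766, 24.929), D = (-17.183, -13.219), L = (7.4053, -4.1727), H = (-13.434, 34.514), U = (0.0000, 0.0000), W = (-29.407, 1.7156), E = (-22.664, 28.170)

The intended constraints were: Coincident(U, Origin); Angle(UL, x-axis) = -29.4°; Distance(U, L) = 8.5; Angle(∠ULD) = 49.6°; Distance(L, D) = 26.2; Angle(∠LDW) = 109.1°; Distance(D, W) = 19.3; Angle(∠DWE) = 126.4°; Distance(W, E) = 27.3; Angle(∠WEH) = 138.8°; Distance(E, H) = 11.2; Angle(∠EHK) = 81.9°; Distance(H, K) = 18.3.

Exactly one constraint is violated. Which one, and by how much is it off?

Distance(H, K) = 18.3 — off by 7.60.

U = (0.00, 0.00) ✓; UL at -29.40° ✓; |UL| = 8.500 ✓; ∠ULD = 49.60° ✓; |LD| = 26.20 ✓; ∠LDW = 109.1° ✓; |DW| = 19.30 ✓; ∠DWE = 126.4° ✓; |WE| = 27.30 ✓; ∠WEH = 138.8° ✓; |EH| = 11.20 ✓; ∠EHK = 81.90° ✓; |HK| = 10.70 ✗.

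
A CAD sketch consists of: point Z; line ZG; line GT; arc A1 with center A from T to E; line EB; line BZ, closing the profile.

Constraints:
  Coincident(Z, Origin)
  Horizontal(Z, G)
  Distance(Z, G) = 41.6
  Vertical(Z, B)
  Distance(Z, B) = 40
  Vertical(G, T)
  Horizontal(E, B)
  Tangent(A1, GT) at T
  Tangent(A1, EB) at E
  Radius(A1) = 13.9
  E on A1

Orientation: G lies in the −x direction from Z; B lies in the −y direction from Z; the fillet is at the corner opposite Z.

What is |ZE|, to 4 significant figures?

48.65

The virtual corner opposite Z is at (-41.60, -40.00). A1 meets GT tangentially, so AT is at right angles to GT and since A1 is tangent to EB there, AE ⟂ EB, with radius 13.9, so the center A sits 13.9 in from both sides at A = (-27.70, -26.10). That places the tangent points at T = (-41.60, -26.10) on GT and E = (-27.70, -40.00) on EB. Then |ZE| = |E − Z| = 48.65.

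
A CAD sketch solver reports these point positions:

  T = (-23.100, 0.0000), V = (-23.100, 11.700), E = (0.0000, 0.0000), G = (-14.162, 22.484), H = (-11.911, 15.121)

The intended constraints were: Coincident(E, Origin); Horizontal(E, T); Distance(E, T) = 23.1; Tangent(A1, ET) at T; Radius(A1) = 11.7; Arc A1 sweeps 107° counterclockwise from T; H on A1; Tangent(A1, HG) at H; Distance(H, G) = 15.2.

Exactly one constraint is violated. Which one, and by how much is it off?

Distance(H, G) = 15.2 — off by 7.50.

E = (0.00, 0.00) ✓; E.y = 0.00, T.y = 0.00 ✓; |ET| = 23.10 ✓; ∠(VT, TE) = 90.00° ✓; |VT| = 11.70 ✓; bearing(V→H) − bearing(V→T) = 107.0° ✓; |VH| = 11.70 ✓; ∠(VH, HG) = 90.00° ✓; |HG| = 7.699 ✗.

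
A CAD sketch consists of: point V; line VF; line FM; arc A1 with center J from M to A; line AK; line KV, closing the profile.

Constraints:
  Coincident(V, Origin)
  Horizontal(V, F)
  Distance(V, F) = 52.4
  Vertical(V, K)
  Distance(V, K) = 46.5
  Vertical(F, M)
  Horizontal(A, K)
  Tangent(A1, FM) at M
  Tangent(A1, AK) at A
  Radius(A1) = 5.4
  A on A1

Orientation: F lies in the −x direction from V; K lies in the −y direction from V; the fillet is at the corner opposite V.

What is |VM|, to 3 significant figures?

66.6

V is at the origin; V and F share the same y with |VF| = 52.4 and F on the −x side, so F = (-52.4, 0.00). VK is vertical with |VK| = 46.5 and K on the −y side, so K = (0.00, -46.5). The virtual corner opposite V is at (-52.4, -46.5). Tangency of A1 to FM means the radius JM is perpendicular to FM and the tangent condition forces JA to be normal to AK, with radius 5.4, so the center J sits 5.4 in from both sides at J = (-47.0, -41.1). That places the tangent points at M = (-52.4, -41.1) on FM and A = (-47.0, -46.5) on AK. Then |VM| = |M − V| = 66.6.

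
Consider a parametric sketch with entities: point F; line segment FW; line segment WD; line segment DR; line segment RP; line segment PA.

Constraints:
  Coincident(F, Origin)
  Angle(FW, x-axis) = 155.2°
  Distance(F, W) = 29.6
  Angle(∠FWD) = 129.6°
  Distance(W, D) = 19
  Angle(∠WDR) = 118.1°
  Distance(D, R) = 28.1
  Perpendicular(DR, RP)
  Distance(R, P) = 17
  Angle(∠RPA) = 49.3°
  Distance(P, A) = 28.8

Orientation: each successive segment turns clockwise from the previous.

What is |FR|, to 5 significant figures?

51.142

F is at the origin; FW runs at 155.2° with length 29.6, so W = (-26.870, 12.416). ∠FWD = 129.6° gives WD at 104.80° from the x-axis; with |WD| = 19.0, D = (-31.724, 30.785). ∠WDR = 118.1° gives DR at 42.900° from the x-axis; with |DR| = 28.1, R = (-11.139, 49.914). Then |FR| = |R − F| = 51.142.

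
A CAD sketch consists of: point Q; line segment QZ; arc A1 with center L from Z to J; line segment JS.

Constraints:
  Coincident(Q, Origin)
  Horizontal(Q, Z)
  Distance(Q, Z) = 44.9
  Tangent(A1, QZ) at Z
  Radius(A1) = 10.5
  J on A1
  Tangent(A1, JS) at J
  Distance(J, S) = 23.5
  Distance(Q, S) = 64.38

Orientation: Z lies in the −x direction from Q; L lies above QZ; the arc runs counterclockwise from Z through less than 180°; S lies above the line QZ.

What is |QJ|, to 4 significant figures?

41.67

Checks: |LJ| = 10.50 ✓; ∠(LJ, JS) = 90.00° ✓; |JS| = 23.50 ✓; |QS| = 64.38 ✓.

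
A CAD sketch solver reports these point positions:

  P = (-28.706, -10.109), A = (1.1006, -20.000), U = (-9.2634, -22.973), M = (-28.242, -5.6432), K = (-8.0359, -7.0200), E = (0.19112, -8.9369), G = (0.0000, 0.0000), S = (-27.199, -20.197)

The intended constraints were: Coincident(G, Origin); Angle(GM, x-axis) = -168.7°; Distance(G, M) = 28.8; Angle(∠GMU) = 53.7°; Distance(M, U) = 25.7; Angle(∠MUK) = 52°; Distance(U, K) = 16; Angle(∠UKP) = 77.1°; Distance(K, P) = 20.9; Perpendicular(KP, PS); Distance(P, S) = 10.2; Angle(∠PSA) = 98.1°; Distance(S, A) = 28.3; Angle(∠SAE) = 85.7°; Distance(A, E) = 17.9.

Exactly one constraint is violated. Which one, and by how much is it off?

Distance(A, E) = 17.9 — off by 6.80.

G = (0.00, 0.00) ✓; GM at -168.7° ✓; |GM| = 28.80 ✓; ∠GMU = 53.70° ✓; |MU| = 25.70 ✓; ∠MUK = 52.00° ✓; |UK| = 16.00 ✓; ∠UKP = 77.10° ✓; |KP| = 20.90 ✓; ∠(KP, PS) = 90.00° ✓; |PS| = 10.20 ✓; ∠PSA = 98.10° ✓; |SA| = 28.30 ✓; ∠SAE = 85.70° ✓; |AE| = 11.10 ✗.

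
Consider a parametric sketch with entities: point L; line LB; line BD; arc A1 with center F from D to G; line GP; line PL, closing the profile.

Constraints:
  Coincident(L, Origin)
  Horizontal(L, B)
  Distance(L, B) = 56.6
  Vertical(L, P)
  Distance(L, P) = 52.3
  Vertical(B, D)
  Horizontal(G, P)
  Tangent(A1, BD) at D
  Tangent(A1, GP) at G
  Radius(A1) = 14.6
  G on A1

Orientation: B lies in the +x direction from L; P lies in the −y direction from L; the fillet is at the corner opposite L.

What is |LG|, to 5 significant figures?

67.077

L is at the origin; L and B share the same y with |LB| = 56.6 and B on the +x side, so B = (56.600, 0.0000). LP is vertical with |LP| = 52.3 and P on the −y side, so P = (0.0000, -52.300). The virtual corner opposite L is at (56.600, -52.300). Since A1 is tangent to BD there, FD ⟂ BD and A1 meets GP tangentially, so FG is at right angles to GP, with radius 14.6, so the center F sits 14.6 in from both sides at F = (42.000, -37.700). That places the tangent points at D = (56.600, -37.700) on BD and G = (42.000, -52.300) on GP. Then |LG| = |G − L| = 67.077.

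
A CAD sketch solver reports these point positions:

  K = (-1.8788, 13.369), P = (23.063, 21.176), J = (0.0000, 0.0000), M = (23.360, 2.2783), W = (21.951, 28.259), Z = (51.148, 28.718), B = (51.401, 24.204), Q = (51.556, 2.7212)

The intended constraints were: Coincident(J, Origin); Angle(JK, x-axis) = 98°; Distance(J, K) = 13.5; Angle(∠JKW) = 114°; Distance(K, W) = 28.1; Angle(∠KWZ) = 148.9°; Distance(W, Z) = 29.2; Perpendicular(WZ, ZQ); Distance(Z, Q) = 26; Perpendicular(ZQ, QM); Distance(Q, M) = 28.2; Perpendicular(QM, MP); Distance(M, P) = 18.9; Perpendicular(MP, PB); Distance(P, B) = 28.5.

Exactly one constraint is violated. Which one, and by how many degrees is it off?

Perpendicular(MP, PB) — off by 5.20°.

J = (0.00, 0.00) ✓; JK at 98.00° ✓; |JK| = 13.50 ✓; ∠JKW = 114.0° ✓; |KW| = 28.10 ✓; ∠KWZ = 148.9° ✓; |WZ| = 29.20 ✓; ∠(WZ, ZQ) = 90.00° ✓; |ZQ| = 26.00 ✓; ∠(ZQ, QM) = 90.00° ✓; |QM| = 28.20 ✓; ∠(QM, MP) = 90.00° ✓; |MP| = 18.90 ✓; ∠(MP, PB) = 84.80° ✗; |PB| = 28.50 ✓.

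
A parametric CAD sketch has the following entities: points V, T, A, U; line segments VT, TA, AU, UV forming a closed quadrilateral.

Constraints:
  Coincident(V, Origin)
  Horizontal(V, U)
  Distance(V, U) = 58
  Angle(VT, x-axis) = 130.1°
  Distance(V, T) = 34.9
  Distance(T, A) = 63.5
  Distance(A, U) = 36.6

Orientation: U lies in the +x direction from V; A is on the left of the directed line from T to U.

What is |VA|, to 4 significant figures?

52.01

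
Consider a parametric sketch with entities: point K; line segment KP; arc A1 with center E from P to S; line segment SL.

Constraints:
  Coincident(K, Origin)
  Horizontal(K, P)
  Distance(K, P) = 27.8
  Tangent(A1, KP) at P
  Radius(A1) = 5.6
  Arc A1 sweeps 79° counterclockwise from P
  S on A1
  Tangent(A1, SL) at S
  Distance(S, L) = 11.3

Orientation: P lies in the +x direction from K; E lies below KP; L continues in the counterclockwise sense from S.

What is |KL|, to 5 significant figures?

25.495

K is at the origin; K and P share the same y with |KP| = 27.8 and P on the +x side, so P = (27.800, 0.0000). Tangency of A1 to KP means the radius EP is perpendicular to KP, so E = P + (0, -5.6) = (27.800, -5.6000). On A1, P sits at bearing 90° from E; a 79° counterclockwise sweep puts S at bearing 169°, so S = E + 5.6·(cos 169°, sin 169°) = (22.303, -4.5315). A1 meets SL tangentially, so ES is at right angles to SL, so SL runs along (−sin 169°, cos 169°); with |SL| = 11.3, L = (20.147, -15.624). Then |KL| = |L − K| = 25.495.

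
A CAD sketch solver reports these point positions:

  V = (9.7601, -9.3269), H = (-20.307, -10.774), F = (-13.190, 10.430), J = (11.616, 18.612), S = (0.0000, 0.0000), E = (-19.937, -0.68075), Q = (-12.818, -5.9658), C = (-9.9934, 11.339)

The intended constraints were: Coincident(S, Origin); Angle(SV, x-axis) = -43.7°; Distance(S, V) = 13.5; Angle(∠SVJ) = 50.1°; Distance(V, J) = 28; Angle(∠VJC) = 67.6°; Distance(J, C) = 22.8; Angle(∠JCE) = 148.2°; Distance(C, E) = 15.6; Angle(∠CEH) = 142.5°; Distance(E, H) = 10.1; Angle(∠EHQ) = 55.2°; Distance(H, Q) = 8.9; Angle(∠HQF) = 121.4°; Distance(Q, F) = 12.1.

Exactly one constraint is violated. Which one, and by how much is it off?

Distance(Q, F) = 12.1 — off by 4.30.

S = (0.00, 0.00) ✓; SV at -43.70° ✓; |SV| = 13.50 ✓; ∠SVJ = 50.10° ✓; |VJ| = 28.00 ✓; ∠VJC = 67.60° ✓; |JC| = 22.80 ✓; ∠JCE = 148.2° ✓; |CE| = 15.60 ✓; ∠CEH = 142.5° ✓; |EH| = 10.10 ✓; ∠EHQ = 55.20° ✓; |HQ| = 8.900 ✓; ∠HQF = 121.4° ✓; |QF| = 16.40 ✗.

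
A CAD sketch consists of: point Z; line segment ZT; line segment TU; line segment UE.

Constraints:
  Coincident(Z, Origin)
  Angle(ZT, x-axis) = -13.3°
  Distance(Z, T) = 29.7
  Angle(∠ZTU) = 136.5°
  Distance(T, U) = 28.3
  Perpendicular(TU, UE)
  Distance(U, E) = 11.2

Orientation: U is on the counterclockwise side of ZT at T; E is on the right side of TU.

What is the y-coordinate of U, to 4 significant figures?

7.403

Z is at the origin; ZT runs at -13.3° with length 29.7, so T = 29.7·(cos -13.3°, sin -13.3°) = (28.90, -6.832). ∠ZTU = 136.5°, so TU runs at -13.3° + (180° − 136.5°) = 30.20° from the x-axis; with |TU| = 28.3, U = T + 28.3·(cos 30.20°, sin 30.20°) = (53.36, 7.403). So U.y = 7.403.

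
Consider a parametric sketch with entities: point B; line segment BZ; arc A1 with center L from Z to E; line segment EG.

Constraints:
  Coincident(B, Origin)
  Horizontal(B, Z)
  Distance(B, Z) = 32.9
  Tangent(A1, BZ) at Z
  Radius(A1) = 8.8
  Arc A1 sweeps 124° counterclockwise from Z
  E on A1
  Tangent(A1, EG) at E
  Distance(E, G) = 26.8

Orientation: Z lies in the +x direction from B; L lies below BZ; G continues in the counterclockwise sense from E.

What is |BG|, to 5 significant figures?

54.215

B is at the origin; B and Z share the same y with |BZ| = 32.9 and Z on the +x side, so Z = (32.900, 0.0000). Tangency of A1 to BZ means the radius LZ is perpendicular to BZ, so L = Z + (0, -8.8) = (32.900, -8.8000). On A1, Z sits at bearing 90° from L; a 124° counterclockwise sweep puts E at bearing 214°, so E = L + 8.8·(cos 214°, sin 214°) = (25.604, -13.721). The tangent condition forces LE to be normal to EG, so EG runs along (−sin 214°, cos 214°); with |EG| = 26.8, G = (40.591, -35.939). Then |BG| = |G − B| = 54.215.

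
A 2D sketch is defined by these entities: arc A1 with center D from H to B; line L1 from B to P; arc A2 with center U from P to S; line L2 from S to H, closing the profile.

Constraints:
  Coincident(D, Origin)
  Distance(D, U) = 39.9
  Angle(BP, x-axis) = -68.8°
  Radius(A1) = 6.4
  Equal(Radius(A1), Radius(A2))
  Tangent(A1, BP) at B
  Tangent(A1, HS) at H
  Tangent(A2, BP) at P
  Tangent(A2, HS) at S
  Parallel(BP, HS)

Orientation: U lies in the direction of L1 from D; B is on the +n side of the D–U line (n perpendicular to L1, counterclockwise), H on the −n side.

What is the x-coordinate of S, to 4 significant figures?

8.462

The slot axis is L1's direction at -68.8°, so u = (cos -68.8°, sin -68.8°) = (0.3616, -0.9323) and n = (−sin -68.8°, cos -68.8°) = (0.9323, 0.3616). D is at the origin and U lies 39.9 along u from D, so U = 39.9·u = (14.43, -37.20). Tangency of A1 to both parallel lines with radius 6.4 puts B and H at D ± 6.4·n: B = (5.967, 2.314), H = (-5.967, -2.314). Equal radii place P and S the same way about U: P = U + 6.4·n = (20.40, -34.89), S = U − 6.4·n = (8.462, -39.51). So S.x = 8.462.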